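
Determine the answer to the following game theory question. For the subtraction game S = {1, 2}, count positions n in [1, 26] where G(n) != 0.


Subtraction set S = {1, 2}, so G(n) = n mod 3.
G(n) = 0 when n is a multiple of 3.
Multiples of 3 in [1, 26]: 8
N-positions (nonzero Grundy) = 26 - 8 = 18

18


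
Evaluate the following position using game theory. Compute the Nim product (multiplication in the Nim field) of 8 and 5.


Nim multiplication is bilinear over XOR: (u XOR v) * w = (u*w) XOR (v*w).
So we split each operand into its bit components and XOR the pairwise Nim products.
8 = 8 (as XOR of powers of 2).
5 = 1 + 4 (as XOR of powers of 2).
Using the standard Nim-product table on single bits:
  2*2 = 3,   2*4 = 8,   2*8 = 12,
  4*4 = 6,   4*8 = 11,  8*8 = 13,
and  1*x = x (identity), k*l = l*k (commutative).
Pairwise Nim products:
  8 * 1 = 8
  8 * 4 = 11
XOR them: 8 XOR 11 = 3.
Result: 8 * 5 = 3 (in Nim).

3


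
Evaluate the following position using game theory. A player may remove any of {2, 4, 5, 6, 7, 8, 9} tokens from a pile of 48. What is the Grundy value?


The subtraction set is S = {2, 4, 5, 6, 7, 8, 9}.
G(k) = mex{ G(k - s) : s in S, s <= k }. We compute iteratively: G(0) = 0.
G(1) = mex({}) = 0
G(2) = mex({0}) = 1
G(3) = mex({0}) = 1
G(4) = mex({0, 1}) = 2
G(5) = mex({0, 1}) = 2
G(6) = mex({0, 1, 2}) = 3
G(7) = mex({0, 1, 2}) = 3
G(8) = mex({0, 1, 2, 3}) = 4
G(9) = mex({0, 1, 2, 3}) = 4
G(10) = mex({0, 1, 2, 3, 4}) = 5
G(11) = mex({1, 2, 3, 4}) = 0
G(12) = mex({1, 2, 3, 4, 5}) = 0
G(13) = mex({0, 2, 3, 4}) = 1
G(14) = mex({0, 2, 3, 4, 5}) = 1
G(15) = mex({0, 1, 3, 4, 5}) = 2
G(16) = mex({0, 1, 3, 4, 5}) = 2
G(17) = mex({0, 1, 2, 4, 5}) = 3
G(18) = mex({0, 1, 2, 4, 5}) = 3
G(19) = mex({0, 1, 2, 3, 5}) = 4
Observe that G(11)..G(19) = 0, 0, 1, 1, 2, 2, 3, 3, 4 repeats G(0)..G(8) = 0, 0, 1, 1, 2, 2, 3, 3, 4.
For k >= max(S) = 9, G(k) is determined by the previous 9 values G(k-9)..G(k-1); a window of 9 consecutive values has recurred shifted by 11, so by induction G(k + 11) = G(k) for all k >= 0: the sequence is periodic from the start with period 11.
One period: G(0..10) = 0, 0, 1, 1, 2, 2, 3, 3, 4, 4, 5.
48 mod 11 = 4, so G(48) = G(4) = 2.

2


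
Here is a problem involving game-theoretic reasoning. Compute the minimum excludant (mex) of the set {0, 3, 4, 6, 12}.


Set = {0, 3, 4, 6, 12}
0 is in the set.
1 is NOT in the set. This is the mex.
mex = 1

1


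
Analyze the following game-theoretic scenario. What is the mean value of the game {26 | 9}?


Game = {26 | 9}, a switch {a | b} with numbers a > b.
Its thermograph has left wall a - t and right wall b + t, which meet at t = (a - b)/2, where both equal (a + b)/2. So the mast (mean value) is at (a + b)/2.
Mean = (26 + (9))/2 = 35/2 = 35/2

35/2


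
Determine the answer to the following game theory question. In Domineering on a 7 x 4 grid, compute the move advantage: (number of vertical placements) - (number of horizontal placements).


Board is 7 x 4 (rows x cols).
Left (vertical) placements: (rows-1) * cols = 6 * 4 = 24
Right (horizontal) placements: rows * (cols-1) = 7 * 3 = 21
Advantage = Left - Right = 24 - 21 = 3

3


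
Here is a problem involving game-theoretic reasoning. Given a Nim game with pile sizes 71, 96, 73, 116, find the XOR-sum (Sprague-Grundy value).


We need the XOR (exclusive or) of all pile sizes.
After XOR-ing pile 1 (size 71): 0 XOR 71 = 71
After XOR-ing pile 2 (size 96): 71 XOR 96 = 39
After XOR-ing pile 3 (size 73): 39 XOR 73 = 110
After XOR-ing pile 4 (size 116): 110 XOR 116 = 26
The Nim-value of this position is 26.

26


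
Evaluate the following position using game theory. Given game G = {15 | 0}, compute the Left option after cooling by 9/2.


Original game: {15 | 0} (a switch {a | b} with a > b).
Cooling by t (for t below the temperature (a - b)/2 = 15/2) taxes each move by t: {a | b} cooled by t is {a - t | b + t}.
Cooling amount: t = 9/2
Cooled Left option: 15 - 9/2 = 21/2
Cooled Right option: 0 + 9/2 = 9/2
Cooled game: {21/2 | 9/2}
Left option = 21/2

21/2


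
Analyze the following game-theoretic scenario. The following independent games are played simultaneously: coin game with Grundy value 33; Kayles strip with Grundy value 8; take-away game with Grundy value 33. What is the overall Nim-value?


By the Sprague-Grundy theorem, the Grundy value of a sum of games is the XOR of individual Grundy values.
coin game: Grundy value = 33. Running XOR: 0 XOR 33 = 33
Kayles strip: Grundy value = 8. Running XOR: 33 XOR 8 = 41
take-away game: Grundy value = 33. Running XOR: 41 XOR 33 = 8
The combined Grundy value is 8.

8


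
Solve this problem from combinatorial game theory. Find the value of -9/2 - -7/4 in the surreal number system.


x = -9/2, y = -7/4
Converting to common denominator: 4
x = -18/4, y = -7/4
x - y = -9/2 - -7/4 = -11/4

-11/4


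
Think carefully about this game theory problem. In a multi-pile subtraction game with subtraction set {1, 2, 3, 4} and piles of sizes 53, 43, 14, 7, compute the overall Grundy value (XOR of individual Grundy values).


Subtraction set: {1, 2, 3, 4}
For this subtraction set, G(n) = n mod 5 (period = max + 1 = 5).
Pile 1 (size 53): G(53) = 53 mod 5 = 3
Pile 2 (size 43): G(43) = 43 mod 5 = 3
Pile 3 (size 14): G(14) = 14 mod 5 = 4
Pile 4 (size 7): G(7) = 7 mod 5 = 2
Total Grundy value = XOR of all: 3 XOR 3 XOR 4 XOR 2 = 6

6


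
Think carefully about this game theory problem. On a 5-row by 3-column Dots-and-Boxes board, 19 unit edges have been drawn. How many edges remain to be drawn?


Grid: 5 x 3 boxes, i.e. 6 rows and 4 columns of dots.
Horizontal edges: (rows + 1) * cols = 6 * 3 = 18
Vertical edges: rows * (cols + 1) = 5 * 4 = 20
Total edges: 18 + 20 = 38
Edges drawn: 19
Remaining: 38 - 19 = 19

19


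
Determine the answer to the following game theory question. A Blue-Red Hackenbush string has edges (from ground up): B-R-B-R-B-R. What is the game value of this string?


Edges (from ground): B-R-B-R-B-R
By Berlekamp's sign-expansion rule, a Blue-Red Hackenbush stalk has the value of the surreal number whose sign sequence is the edge sequence with B -> + and R -> -.
Sign sequence: +-+-+-
Trace the sign expansion in the surreal number tree, starting from 0:
Edge 1: B (sign +) -> bounds (0, +inf), value = 1
Edge 2: R (sign -) -> bounds (0, 1), value = 1/2
Edge 3: B (sign +) -> bounds (1/2, 1), value = 3/4
Edge 4: R (sign -) -> bounds (1/2, 3/4), value = 5/8
Edge 5: B (sign +) -> bounds (5/8, 3/4), value = 11/16
Edge 6: R (sign -) -> bounds (5/8, 11/16), value = 21/32
Game value = 21/32

21/32


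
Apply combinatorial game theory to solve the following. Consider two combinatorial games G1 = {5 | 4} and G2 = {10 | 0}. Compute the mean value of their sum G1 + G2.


G1 = {5 | 4}, G2 = {10 | 0}
Each is a switch {a | b} with numbers a > b; its mean value is (a + b)/2, and mean value is additive over game sums: m(G1 + G2) = m(G1) + m(G2).
Mean of G1 = (5 + (4))/2 = 9/2 = 9/2
Mean of G2 = (10 + (0))/2 = 10/2 = 5
Mean of G1 + G2 = 9/2 + 5 = 19/2

19/2


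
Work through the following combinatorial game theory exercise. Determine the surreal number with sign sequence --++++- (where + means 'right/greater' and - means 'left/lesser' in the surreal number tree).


Sign expansion: --++++-
Rule: track bounds (lo, hi), initially (-inf, +inf). On '+', the current value becomes lo and we move to the simplest number in (value, hi): value + 1 if hi = +inf, otherwise the midpoint (value + hi)/2. On '-', the current value becomes hi and we move to value - 1 if lo = -inf, otherwise the midpoint (lo + value)/2.
Start at 0.
Step 1: sign = -, move left. Bounds: (-inf, 0). Value = -1
Step 2: sign = -, move left. Bounds: (-inf, -1). Value = -2
Step 3: sign = +, move right. Bounds: (-2, -1). Value = -3/2
Step 4: sign = +, move right. Bounds: (-3/2, -1). Value = -5/4
Step 5: sign = +, move right. Bounds: (-5/4, -1). Value = -9/8
Step 6: sign = +, move right. Bounds: (-9/8, -1). Value = -17/16
Step 7: sign = -, move left. Bounds: (-9/8, -17/16). Value = -35/32
The surreal number with sign expansion --++++- is -35/32.

-35/32


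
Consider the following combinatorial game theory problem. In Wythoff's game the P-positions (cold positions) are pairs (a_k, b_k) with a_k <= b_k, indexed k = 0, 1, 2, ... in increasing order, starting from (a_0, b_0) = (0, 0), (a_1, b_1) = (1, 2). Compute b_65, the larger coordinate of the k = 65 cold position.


By Wythoff's theorem, a_k = floor(k * phi) and b_k = floor(k * phi^2) = a_k + k, where phi = (1 + sqrt(5))/2 is the golden ratio.
phi = (1 + sqrt(5))/2 = 1.618034
phi^2 = phi + 1 = 2.618034
k = 65
k * phi^2 = 65 * 2.618034 = 170.172209
b_65 = floor(k * phi^2) = 170 (check: a_65 + k = 105 + 65 = 170)

170


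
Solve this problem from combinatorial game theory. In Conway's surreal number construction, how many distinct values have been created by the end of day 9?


Day 0: {|} = 0 is born. Count = 1.
Day n: the number of surreal numbers born by day n is 2^(n+1) - 1.
By day 0: 2^1 - 1 = 1
By day 1: 2^2 - 1 = 3
By day 2: 2^3 - 1 = 7
By day 3: 2^4 - 1 = 15
By day 4: 2^5 - 1 = 31
By day 5: 2^6 - 1 = 63
By day 6: 2^7 - 1 = 127
By day 7: 2^8 - 1 = 255
By day 8: 2^9 - 1 = 511
By day 9: 2^10 - 1 = 1023
By day 9: 1023 surreal numbers.

1023


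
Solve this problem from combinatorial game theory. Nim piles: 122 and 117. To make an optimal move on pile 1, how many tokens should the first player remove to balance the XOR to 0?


Piles: 122 and 117
Current XOR: 122 XOR 117 = 15 (non-zero, so this is an N-position).
To make the XOR zero, we need to find a move that balances the piles.
For pile 1 (size 122): target = 122 XOR 15 = 117
We reduce pile 1 from 122 to 117.
Tokens removed: 122 - 117 = 5
Verification: 117 XOR 117 = 0

5


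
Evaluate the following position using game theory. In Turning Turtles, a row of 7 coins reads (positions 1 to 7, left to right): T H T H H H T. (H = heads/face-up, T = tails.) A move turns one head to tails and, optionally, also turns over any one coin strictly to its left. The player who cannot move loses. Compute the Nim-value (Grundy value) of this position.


Coins: T H T H H H T
Key fact: a single head at position k behaves exactly like a Nim heap of size k (turning it to T and optionally flipping a coin at j < k corresponds to moving the heap from k to j, or to 0), and heads combine as a disjunctive sum (two heads at the same place would cancel, matching j XOR j = 0). So the Nim-value is the XOR of the 1-indexed positions of the heads.
Face-up positions (1-indexed): [2, 4, 5, 6]
XOR 0 with 2: 0 XOR 2 = 2
XOR 2 with 4: 2 XOR 4 = 6
XOR 6 with 5: 6 XOR 5 = 3
XOR 3 with 6: 3 XOR 6 = 5
Nim-value = 5

5


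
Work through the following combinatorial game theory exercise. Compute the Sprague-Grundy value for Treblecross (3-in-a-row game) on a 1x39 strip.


Treblecross: place X on empty cells; 3-in-a-row wins.
Playing within two cells of an existing X lets the opponent win at once, so sensible play treats the cells i-2..i+2 around each X as dead. The player left with no safe cell loses, so this is a normal-play take-away game on strips of safe cells.
Placing X at cell i (0-indexed) of a strip of k safe cells leaves independent strips of sizes max(0, i-2) and max(0, k-i-3). Hence G(k) = mex{ G(max(0,i-2)) XOR G(max(0,k-i-3)) : 0 <= i < k }, with G(0) = 0.
G(1): splits (0,0):0^0=0 -> mex({0}) = 1
G(2): splits (0,0):0^0=0 -> mex({0}) = 1
G(3): splits (0,0):0^0=0 -> mex({0}) = 1
G(4): splits (0,1):0^1=1 (0,0):0^0=0 -> mex({0, 1}) = 2
G(5): splits (0,2):0^1=1 (0,1):0^1=1 (0,0):0^0=0 -> mex({0, 1}) = 2
G(6) = mex({1}) = 0
G(7) = mex({0, 1, 2}) = 3
G(8) = mex({0, 1, 2}) = 3
G(9) = mex({0, 2}) = 1
G(10) = mex({0, 2, 3}) = 1
G(11) = mex({0, 3}) = 1
G(12) = mex({1, 3}) = 0
G(13) = mex({0, 1, 2, 3}) = 4
G(14) = mex({0, 1, 2}) = 3
G(15) = mex({0, 1, 2}) = 3
G(16) = mex({0, 1, 2, 4}) = 3
G(17) = mex({0, 1, 3, 4}) = 2
G(18) = mex({0, 1, 3, 4}) = 2
G(19) = mex({0, 1, 3, 5}) = 2
G(20) = mex({0, 1, 2, 3, 5}) = 4
G(21) = mex({0, 1, 2, 3, 5}) = 4
G(22) = mex({1, 2, 6}) = 0
G(23) = mex({0, 1, 2, 3, 4, 6}) = 5
G(24) = mex({0, 1, 2, 3, 4}) = 5
G(25) = mex({0, 1, 3, 4, 7}) = 2
G(26) = mex({0, 1, 3, 4, 5, 7}) = 2
G(27) = mex({0, 1, 3, 5}) = 2
G(28) = mex({0, 1, 2, 5}) = 3
G(29) = mex({0, 1, 2, 4, 5, 6}) = 3
G(30) = mex({1, 2, 4, 6}) = 0
G(31) = mex({0, 1, 2, 3, 4, 6}) = 5
G(32) = mex({1, 2, 3, 4, 7}) = 0
G(33) = mex({0, 3, 7}) = 1
G(34) = mex({0, 2, 3, 5, 7}) = 1
G(35) = mex({0, 2, 3, 5, 6}) = 1
G(36) = mex({0, 1, 2, 5, 6}) = 3
G(37) = mex({0, 1, 2, 4, 5, 6}) = 3
G(38) = mex({0, 1, 2, 4}) = 3
G(39) = mex({0, 1, 2, 3, 4, 7}) = 5
Therefore G(39) = 5.

5


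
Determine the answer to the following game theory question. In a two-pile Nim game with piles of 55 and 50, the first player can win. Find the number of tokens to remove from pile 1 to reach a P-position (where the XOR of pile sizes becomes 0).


Piles: 55 and 50
Current XOR: 55 XOR 50 = 5 (non-zero, so this is an N-position).
To make the XOR zero, we need to find a move that balances the piles.
For pile 1 (size 55): target = 55 XOR 5 = 50
We reduce pile 1 from 55 to 50.
Tokens removed: 55 - 50 = 5
Verification: 50 XOR 50 = 0

5


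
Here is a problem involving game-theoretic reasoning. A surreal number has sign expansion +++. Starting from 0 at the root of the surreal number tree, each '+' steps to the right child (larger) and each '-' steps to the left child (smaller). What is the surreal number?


Sign expansion: +++
Rule: track bounds (lo, hi), initially (-inf, +inf). On '+', the current value becomes lo and we move to the simplest number in (value, hi): value + 1 if hi = +inf, otherwise the midpoint (value + hi)/2. On '-', the current value becomes hi and we move to value - 1 if lo = -inf, otherwise the midpoint (lo + value)/2.
Start at 0.
Step 1: sign = +, move right. Bounds: (0, +inf). Value = 1
Step 2: sign = +, move right. Bounds: (1, +inf). Value = 2
Step 3: sign = +, move right. Bounds: (2, +inf). Value = 3
The surreal number with sign expansion +++ is 3.

3


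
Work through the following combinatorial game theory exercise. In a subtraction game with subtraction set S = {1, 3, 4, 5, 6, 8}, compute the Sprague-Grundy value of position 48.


The subtraction set is S = {1, 3, 4, 5, 6, 8}.
G(k) = mex{ G(k - s) : s in S, s <= k }. We compute iteratively: G(0) = 0.
G(1) = mex({0}) = 1
G(2) = mex({1}) = 0
G(3) = mex({0}) = 1
G(4) = mex({0, 1}) = 2
G(5) = mex({0, 1, 2}) = 3
G(6) = mex({0, 1, 3}) = 2
G(7) = mex({0, 1, 2}) = 3
G(8) = mex({0, 1, 2, 3}) = 4
G(9) = mex({1, 2, 3, 4}) = 0
G(10) = mex({0, 2, 3}) = 1
G(11) = mex({1, 2, 3, 4}) = 0
G(12) = mex({0, 2, 3, 4}) = 1
G(13) = mex({0, 1, 3, 4}) = 2
G(14) = mex({0, 1, 2, 4}) = 3
G(15) = mex({0, 1, 3}) = 2
G(16) = mex({0, 1, 2, 4}) = 3
Observe that G(9)..G(16) = 0, 1, 0, 1, 2, 3, 2, 3 repeats G(0)..G(7) = 0, 1, 0, 1, 2, 3, 2, 3.
For k >= max(S) = 8, G(k) is determined by the previous 8 values G(k-8)..G(k-1); a window of 8 consecutive values has recurred shifted by 9, so by induction G(k + 9) = G(k) for all k >= 0: the sequence is periodic from the start with period 9.
One period: G(0..8) = 0, 1, 0, 1, 2, 3, 2, 3, 4.
48 mod 9 = 3, so G(48) = G(3) = 1.

1


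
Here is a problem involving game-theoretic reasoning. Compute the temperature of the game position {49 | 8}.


The game is {49 | 8}, a switch {a | b} with numbers a > b.
Cooling {a | b} by t gives {a - t | b + t}, which stops being hot when a - t = b + t, i.e. at t = (a - b)/2. So the temperature of a switch is (a - b)/2.
Temperature = (Left option - Right option) / 2
= (49 - (8)) / 2
= 41 / 2
= 41/2

41/2


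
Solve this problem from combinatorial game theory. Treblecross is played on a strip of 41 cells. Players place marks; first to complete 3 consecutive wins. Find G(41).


Treblecross: place X on empty cells; 3-in-a-row wins.
Playing within two cells of an existing X lets the opponent win at once, so sensible play treats the cells i-2..i+2 around each X as dead. The player left with no safe cell loses, so this is a normal-play take-away game on strips of safe cells.
Placing X at cell i (0-indexed) of a strip of k safe cells leaves independent strips of sizes max(0, i-2) and max(0, k-i-3). Hence G(k) = mex{ G(max(0,i-2)) XOR G(max(0,k-i-3)) : 0 <= i < k }, with G(0) = 0.
G(1): splits (0,0):0^0=0 -> mex({0}) = 1
G(2): splits (0,0):0^0=0 -> mex({0}) = 1
G(3): splits (0,0):0^0=0 -> mex({0}) = 1
G(4): splits (0,1):0^1=1 (0,0):0^0=0 -> mex({0, 1}) = 2
G(5): splits (0,2):0^1=1 (0,1):0^1=1 (0,0):0^0=0 -> mex({0, 1}) = 2
G(6) = mex({1}) = 0
G(7) = mex({0, 1, 2}) = 3
G(8) = mex({0, 1, 2}) = 3
G(9) = mex({0, 2}) = 1
G(10) = mex({0, 2, 3}) = 1
G(11) = mex({0, 3}) = 1
G(12) = mex({1, 3}) = 0
G(13) = mex({0, 1, 2, 3}) = 4
G(14) = mex({0, 1, 2}) = 3
G(15) = mex({0, 1, 2}) = 3
G(16) = mex({0, 1, 2, 4}) = 3
G(17) = mex({0, 1, 3, 4}) = 2
G(18) = mex({0, 1, 3, 4}) = 2
G(19) = mex({0, 1, 3, 5}) = 2
G(20) = mex({0, 1, 2, 3, 5}) = 4
G(21) = mex({0, 1, 2, 3, 5}) = 4
G(22) = mex({1, 2, 6}) = 0
G(23) = mex({0, 1, 2, 3, 4, 6}) = 5
G(24) = mex({0, 1, 2, 3, 4}) = 5
G(25) = mex({0, 1, 3, 4, 7}) = 2
G(26) = mex({0, 1, 3, 4, 5, 7}) = 2
G(27) = mex({0, 1, 3, 5}) = 2
G(28) = mex({0, 1, 2, 5}) = 3
G(29) = mex({0, 1, 2, 4, 5, 6}) = 3
G(30) = mex({1, 2, 4, 6}) = 0
G(31) = mex({0, 1, 2, 3, 4, 6}) = 5
G(32) = mex({1, 2, 3, 4, 7}) = 0
G(33) = mex({0, 3, 7}) = 1
G(34) = mex({0, 2, 3, 5, 7}) = 1
G(35) = mex({0, 2, 3, 5, 6}) = 1
G(36) = mex({0, 1, 2, 5, 6}) = 3
G(37) = mex({0, 1, 2, 4, 5, 6}) = 3
G(38) = mex({0, 1, 2, 4}) = 3
G(39) = mex({0, 1, 2, 3, 4, 7}) = 5
G(40) = mex({0, 1, 2, 3, 4, 5, 7}) = 6
G(41) = mex({0, 1, 2, 3, 5, 7}) = 4
Therefore G(41) = 4.

4


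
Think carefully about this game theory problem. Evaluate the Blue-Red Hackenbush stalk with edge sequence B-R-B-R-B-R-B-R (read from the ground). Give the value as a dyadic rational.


Edges (from ground): B-R-B-R-B-R-B-R
By Berlekamp's sign-expansion rule, a Blue-Red Hackenbush stalk has the value of the surreal number whose sign sequence is the edge sequence with B -> + and R -> -.
Sign sequence: +-+-+-+-
Trace the sign expansion in the surreal number tree, starting from 0:
Edge 1: B (sign +) -> bounds (0, +inf), value = 1
Edge 2: R (sign -) -> bounds (0, 1), value = 1/2
Edge 3: B (sign +) -> bounds (1/2, 1), value = 3/4
Edge 4: R (sign -) -> bounds (1/2, 3/4), value = 5/8
Edge 5: B (sign +) -> bounds (5/8, 3/4), value = 11/16
Edge 6: R (sign -) -> bounds (5/8, 11/16), value = 21/32
Edge 7: B (sign +) -> bounds (21/32, 11/16), value = 43/64
Edge 8: R (sign -) -> bounds (21/32, 43/64), value = 85/128
Game value = 85/128

85/128


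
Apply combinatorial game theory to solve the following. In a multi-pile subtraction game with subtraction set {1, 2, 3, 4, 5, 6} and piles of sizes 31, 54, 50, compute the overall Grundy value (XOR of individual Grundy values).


Subtraction set: {1, 2, 3, 4, 5, 6}
For this subtraction set, G(n) = n mod 7 (period = max + 1 = 7).
Pile 1 (size 31): G(31) = 31 mod 7 = 3
Pile 2 (size 54): G(54) = 54 mod 7 = 5
Pile 3 (size 50): G(50) = 50 mod 7 = 1
Total Grundy value = XOR of all: 3 XOR 5 XOR 1 = 7

7


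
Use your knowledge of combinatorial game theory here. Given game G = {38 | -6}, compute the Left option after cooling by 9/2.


Original game: {38 | -6} (a switch {a | b} with a > b).
Cooling by t (for t below the temperature (a - b)/2 = 22) taxes each move by t: {a | b} cooled by t is {a - t | b + t}.
Cooling amount: t = 9/2
Cooled Left option: 38 - 9/2 = 67/2
Cooled Right option: -6 + 9/2 = -3/2
Cooled game: {67/2 | -3/2}
Left option = 67/2

67/2


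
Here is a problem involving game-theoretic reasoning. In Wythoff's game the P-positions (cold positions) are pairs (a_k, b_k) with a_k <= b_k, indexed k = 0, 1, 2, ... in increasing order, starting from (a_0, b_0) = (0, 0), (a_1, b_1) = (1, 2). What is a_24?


By Wythoff's theorem, a_k = floor(k * phi) and b_k = floor(k * phi^2) = a_k + k, where phi = (1 + sqrt(5))/2 is the golden ratio.
phi = (1 + sqrt(5))/2 = 1.618034
k = 24
k * phi = 24 * 1.618034 = 38.832816
a_24 = floor(k * phi) = 38

38


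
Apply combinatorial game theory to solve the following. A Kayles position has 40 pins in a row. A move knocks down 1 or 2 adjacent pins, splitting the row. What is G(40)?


Kayles: a move removes 1 or 2 adjacent pins from a contiguous row.
Removing pins from a row of k leaves two independent rows (a, b) with a + b = k - 1 (one pin) or a + b = k - 2 (two pins); an end removal gives a = 0.
By Sprague-Grundy, G(k) = mex{ G(a) XOR G(b) } over all these splits. G(0) = 0.
G(1): splits (0,0):0^0=0 -> mex({0}) = 1
G(2): splits (0,1):0^1=1 (0,0):0^0=0 -> mex({0, 1}) = 2
G(3): splits (0,2):0^2=2 (1,1):1^1=0 (0,1):0^1=1 -> mex({0, 1, 2}) = 3
G(4): splits (0,3):0^3=3 (1,2):1^2=3 (0,2):0^2=2 (1,1):1^1=0 -> mex({0, 2, 3}) = 1
G(5): splits (0,4):0^1=1 (1,3):1^3=2 (2,2):2^2=0 (0,3):0^3=3 (1,2):1^2=3 -> mex({0, 1, 2, 3}) = 4
G(6) = mex({0, 1, 2, 4}) = 3
G(7) = mex({0, 1, 3, 4, 5}) = 2
G(8) = mex({0, 2, 3, 5, 6}) = 1
G(9) = mex({0, 1, 2, 3, 6, 7}) = 4
G(10) = mex({0, 1, 3, 4, 5, 7}) = 2
G(11) = mex({0, 1, 2, 3, 4, 5}) = 6
G(12) = mex({0, 1, 2, 3, 5, 6, 7}) = 4
G(13) = mex({0, 2, 3, 4, 6, 7}) = 1
G(14) = mex({0, 1, 4, 5, 6, 7}) = 2
G(15) = mex({0, 1, 2, 3, 4, 5, 6}) = 7
G(16) = mex({0, 2, 3, 5, 6, 7}) = 1
G(17) = mex({0, 1, 2, 3, 5, 6, 7}) = 4
G(18) = mex({0, 1, 2, 4, 5, 6}) = 3
G(19) = mex({0, 1, 3, 4, 5, 7}) = 2
G(20) = mex({0, 2, 3, 4, 5, 6, 7}) = 1
G(21) = mex({0, 1, 2, 3, 5, 6, 7}) = 4
G(22) = mex({0, 1, 2, 3, 4, 5, 7}) = 6
G(23) = mex({0, 1, 2, 3, 4, 5, 6}) = 7
G(24) = mex({0, 1, 2, 3, 5, 6, 7}) = 4
G(25) = mex({0, 2, 3, 4, 6, 7}) = 1
G(26) = mex({0, 1, 3, 4, 5, 6, 7}) = 2
G(27) = mex({0, 1, 2, 3, 4, 5, 6, 7}) = 8
G(28) = mex({0, 1, 2, 3, 4, 6, 7, 8}) = 5
G(29) = mex({0, 1, 2, 3, 5, 6, 7, 8, 9}) = 4
G(30) = mex({0, 1, 2, 3, 4, 5, 6, 9, 10}) = 7
G(31) = mex({0, 1, 3, 4, 5, 7, 10, 11}) = 2
G(32) = mex({0, 2, 3, 4, 5, 6, 7, 9, 11}) = 1
G(33) = mex({0, 1, 2, 3, 4, 5, 6, 7, 9, 12}) = 8
G(34) = mex({0, 1, 2, 3, 4, 5, 7, 8, 11, 12}) = 6
G(35) = mex({0, 1, 2, 3, 4, 5, 6, 8, 9, 10, 11}) = 7
G(36) = mex({0, 1, 2, 3, 5, 6, 7, 9, 10}) = 4
G(37) = mex({0, 2, 3, 4, 6, 7, 9, 10, 11, 12}) = 1
G(38) = mex({0, 1, 3, 4, 5, 6, 7, 9, 10, 11, 12}) = 2
G(39) = mex({0, 1, 2, 4, 5, 6, 7, 9, 10, 12, 14}) = 3
G(40) = mex({0, 2, 3, 4, 6, 7, 11, 12, 14}) = 1
Therefore G(40) = 1.

1


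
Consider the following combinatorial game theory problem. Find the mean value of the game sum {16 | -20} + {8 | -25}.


G1 = {16 | -20}, G2 = {8 | -25}
Each is a switch {a | b} with numbers a > b; its mean value is (a + b)/2, and mean value is additive over game sums: m(G1 + G2) = m(G1) + m(G2).
Mean of G1 = (16 + (-20))/2 = -4/2 = -2
Mean of G2 = (8 + (-25))/2 = -17/2 = -17/2
Mean of G1 + G2 = -2 + -17/2 = -21/2

-21/2


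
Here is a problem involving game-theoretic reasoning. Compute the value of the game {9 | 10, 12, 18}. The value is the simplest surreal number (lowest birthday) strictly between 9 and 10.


Left options: {9}, max = 9
Right options: {10, 12, 18}, min = 10
All options are numbers and max(Left) < min(Right), so by the simplicity theorem the value is the simplest (earliest-born) number strictly between 9 and 10.
No integer lies strictly between 9 and 10, so the value is the dyadic rational m/2^k in the interval with the smallest k (then m odd); search k = 1, 2, ...:
Denominator 2: 19/2 lies strictly between 9 and 10 -- found.
The simplest number in the interval is 19/2.
Game value = 19/2

19/2


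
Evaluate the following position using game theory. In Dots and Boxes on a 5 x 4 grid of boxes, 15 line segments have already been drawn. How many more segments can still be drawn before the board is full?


Grid: 5 x 4 boxes, i.e. 6 rows and 5 columns of dots.
Horizontal edges: (rows + 1) * cols = 6 * 4 = 24
Vertical edges: rows * (cols + 1) = 5 * 5 = 25
Total edges: 24 + 25 = 49
Edges drawn: 15
Remaining: 49 - 15 = 34

34


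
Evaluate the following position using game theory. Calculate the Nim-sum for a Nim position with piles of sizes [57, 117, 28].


We need the XOR (exclusive or) of all pile sizes.
After XOR-ing pile 1 (size 57): 0 XOR 57 = 57
After XOR-ing pile 2 (size 117): 57 XOR 117 = 76
After XOR-ing pile 3 (size 28): 76 XOR 28 = 80
The Nim-value of this position is 80.

80


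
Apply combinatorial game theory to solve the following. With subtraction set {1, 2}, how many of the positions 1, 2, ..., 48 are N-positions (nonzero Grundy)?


Subtraction set S = {1, 2}, so G(n) = n mod 3.
G(n) = 0 when n is a multiple of 3.
Multiples of 3 in [1, 48]: 16
N-positions (nonzero Grundy) = 48 - 16 = 32

32


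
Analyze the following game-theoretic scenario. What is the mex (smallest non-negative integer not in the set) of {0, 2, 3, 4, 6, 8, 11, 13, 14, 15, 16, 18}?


Set = {0, 2, 3, 4, 6, 8, 11, 13, 14, 15, 16, 18}
0 is in the set.
1 is NOT in the set. This is the mex.
mex = 1

1


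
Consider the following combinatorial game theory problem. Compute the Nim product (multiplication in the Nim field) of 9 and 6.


Nim multiplication is bilinear over XOR: (u XOR v) * w = (u*w) XOR (v*w).
So we split each operand into its bit components and XOR the pairwise Nim products.
9 = 1 + 8 (as XOR of powers of 2).
6 = 2 + 4 (as XOR of powers of 2).
Using the standard Nim-product table on single bits:
  2*2 = 3,   2*4 = 8,   2*8 = 12,
  4*4 = 6,   4*8 = 11,  8*8 = 13,
and  1*x = x (identity), k*l = l*k (commutative).
Pairwise Nim products:
  1 * 2 = 2
  1 * 4 = 4
  8 * 2 = 12
  8 * 4 = 11
XOR them: 2 XOR 4 XOR 12 XOR 11 = 1.
Result: 9 * 6 = 1 (in Nim).

1


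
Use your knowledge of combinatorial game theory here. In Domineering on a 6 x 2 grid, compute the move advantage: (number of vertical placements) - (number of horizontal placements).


Board is 6 x 2 (rows x cols).
Left (vertical) placements: (rows-1) * cols = 5 * 2 = 10
Right (horizontal) placements: rows * (cols-1) = 6 * 1 = 6
Advantage = Left - Right = 10 - 6 = 4

4


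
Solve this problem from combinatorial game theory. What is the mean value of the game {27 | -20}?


Game = {27 | -20}, a switch {a | b} with numbers a > b.
Its thermograph has left wall a - t and right wall b + t, which meet at t = (a - b)/2, where both equal (a + b)/2. So the mast (mean value) is at (a + b)/2.
Mean = (27 + (-20))/2 = 7/2 = 7/2

7/2


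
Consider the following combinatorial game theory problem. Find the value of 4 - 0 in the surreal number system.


x = 4, y = 0
x - y = 4 - 0 = 4

4


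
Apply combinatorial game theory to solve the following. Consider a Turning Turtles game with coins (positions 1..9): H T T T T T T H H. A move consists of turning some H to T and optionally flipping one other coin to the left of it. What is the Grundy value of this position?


Coins: H T T T T T T H H
Key fact: a single head at position k behaves exactly like a Nim heap of size k (turning it to T and optionally flipping a coin at j < k corresponds to moving the heap from k to j, or to 0), and heads combine as a disjunctive sum (two heads at the same place would cancel, matching j XOR j = 0). So the Nim-value is the XOR of the 1-indexed positions of the heads.
Face-up positions (1-indexed): [1, 8, 9]
XOR 0 with 1: 0 XOR 1 = 1
XOR 1 with 8: 1 XOR 8 = 9
XOR 9 with 9: 9 XOR 9 = 0
Nim-value = 0

0


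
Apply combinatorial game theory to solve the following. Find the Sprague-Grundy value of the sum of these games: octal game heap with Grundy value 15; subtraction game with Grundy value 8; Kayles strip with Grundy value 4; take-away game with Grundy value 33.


By the Sprague-Grundy theorem, the Grundy value of a sum of games is the XOR of individual Grundy values.
octal game heap: Grundy value = 15. Running XOR: 0 XOR 15 = 15
subtraction game: Grundy value = 8. Running XOR: 15 XOR 8 = 7
Kayles strip: Grundy value = 4. Running XOR: 7 XOR 4 = 3
take-away game: Grundy value = 33. Running XOR: 3 XOR 33 = 34
The combined Grundy value is 34.

34


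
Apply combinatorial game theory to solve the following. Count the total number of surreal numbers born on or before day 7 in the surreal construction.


Day 0: {|} = 0 is born. Count = 1.
Day n: the number of surreal numbers born by day n is 2^(n+1) - 1.
By day 0: 2^1 - 1 = 1
By day 1: 2^2 - 1 = 3
By day 2: 2^3 - 1 = 7
By day 3: 2^4 - 1 = 15
By day 4: 2^5 - 1 = 31
By day 5: 2^6 - 1 = 63
By day 6: 2^7 - 1 = 127
By day 7: 2^8 - 1 = 255
By day 7: 255 surreal numbers.

255


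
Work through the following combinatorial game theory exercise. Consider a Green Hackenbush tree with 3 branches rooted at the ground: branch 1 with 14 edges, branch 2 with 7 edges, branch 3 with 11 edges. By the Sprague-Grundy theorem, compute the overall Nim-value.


The tree has 3 branches from the ground vertex.
In Green Hackenbush, the Nim-value of a simple path of length k is k.
Branch 1: length 14, Nim-value = 14
Branch 2: length 7, Nim-value = 7
Branch 3: length 11, Nim-value = 11
Total Nim-value = XOR of all branch values:
0 XOR 14 = 14
14 XOR 7 = 9
9 XOR 11 = 2
Nim-value of the tree = 2

2


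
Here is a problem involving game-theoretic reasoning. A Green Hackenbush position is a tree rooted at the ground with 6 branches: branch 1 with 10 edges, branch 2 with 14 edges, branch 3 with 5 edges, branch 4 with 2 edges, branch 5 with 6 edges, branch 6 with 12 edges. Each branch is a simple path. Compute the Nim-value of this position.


The tree has 6 branches from the ground vertex.
In Green Hackenbush, the Nim-value of a simple path of length k is k.
Branch 1: length 10, Nim-value = 10
Branch 2: length 14, Nim-value = 14
Branch 3: length 5, Nim-value = 5
Branch 4: length 2, Nim-value = 2
Branch 5: length 6, Nim-value = 6
Branch 6: length 12, Nim-value = 12
Total Nim-value = XOR of all branch values:
0 XOR 10 = 10
10 XOR 14 = 4
4 XOR 5 = 1
1 XOR 2 = 3
3 XOR 6 = 5
5 XOR 12 = 9
Nim-value of the tree = 9

9


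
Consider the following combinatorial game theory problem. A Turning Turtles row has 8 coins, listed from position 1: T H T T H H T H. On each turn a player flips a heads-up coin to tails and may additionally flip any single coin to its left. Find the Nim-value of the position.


Coins: T H T T H H T H
Key fact: a single head at position k behaves exactly like a Nim heap of size k (turning it to T and optionally flipping a coin at j < k corresponds to moving the heap from k to j, or to 0), and heads combine as a disjunctive sum (two heads at the same place would cancel, matching j XOR j = 0). So the Nim-value is the XOR of the 1-indexed positions of the heads.
Face-up positions (1-indexed): [2, 5, 6, 8]
XOR 0 with 2: 0 XOR 2 = 2
XOR 2 with 5: 2 XOR 5 = 7
XOR 7 with 6: 7 XOR 6 = 1
XOR 1 with 8: 1 XOR 8 = 9
Nim-value = 9

9


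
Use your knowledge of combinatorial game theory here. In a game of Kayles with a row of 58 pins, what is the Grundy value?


Kayles: a move removes 1 or 2 adjacent pins from a contiguous row.
Removing pins from a row of k leaves two independent rows (a, b) with a + b = k - 1 (one pin) or a + b = k - 2 (two pins); an end removal gives a = 0.
By Sprague-Grundy, G(k) = mex{ G(a) XOR G(b) } over all these splits. G(0) = 0.
G(1): splits (0,0):0^0=0 -> mex({0}) = 1
G(2): splits (0,1):0^1=1 (0,0):0^0=0 -> mex({0, 1}) = 2
G(3): splits (0,2):0^2=2 (1,1):1^1=0 (0,1):0^1=1 -> mex({0, 1, 2}) = 3
G(4): splits (0,3):0^3=3 (1,2):1^2=3 (0,2):0^2=2 (1,1):1^1=0 -> mex({0, 2, 3}) = 1
G(5): splits (0,4):0^1=1 (1,3):1^3=2 (2,2):2^2=0 (0,3):0^3=3 (1,2):1^2=3 -> mex({0, 1, 2, 3}) = 4
G(6) = mex({0, 1, 2, 4}) = 3
G(7) = mex({0, 1, 3, 4, 5}) = 2
G(8) = mex({0, 2, 3, 5, 6}) = 1
G(9) = mex({0, 1, 2, 3, 6, 7}) = 4
G(10) = mex({0, 1, 3, 4, 5, 7}) = 2
G(11) = mex({0, 1, 2, 3, 4, 5}) = 6
G(12) = mex({0, 1, 2, 3, 5, 6, 7}) = 4
G(13) = mex({0, 2, 3, 4, 6, 7}) = 1
G(14) = mex({0, 1, 4, 5, 6, 7}) = 2
G(15) = mex({0, 1, 2, 3, 4, 5, 6}) = 7
G(16) = mex({0, 2, 3, 5, 6, 7}) = 1
G(17) = mex({0, 1, 2, 3, 5, 6, 7}) = 4
G(18) = mex({0, 1, 2, 4, 5, 6}) = 3
G(19) = mex({0, 1, 3, 4, 5, 7}) = 2
G(20) = mex({0, 2, 3, 4, 5, 6, 7}) = 1
G(21) = mex({0, 1, 2, 3, 5, 6, 7}) = 4
G(22) = mex({0, 1, 2, 3, 4, 5, 7}) = 6
G(23) = mex({0, 1, 2, 3, 4, 5, 6}) = 7
G(24) = mex({0, 1, 2, 3, 5, 6, 7}) = 4
G(25) = mex({0, 2, 3, 4, 6, 7}) = 1
G(26) = mex({0, 1, 3, 4, 5, 6, 7}) = 2
G(27) = mex({0, 1, 2, 3, 4, 5, 6, 7}) = 8
G(28) = mex({0, 1, 2, 3, 4, 6, 7, 8}) = 5
G(29) = mex({0, 1, 2, 3, 5, 6, 7, 8, 9}) = 4
G(30) = mex({0, 1, 2, 3, 4, 5, 6, 9, 10}) = 7
G(31) = mex({0, 1, 3, 4, 5, 7, 10, 11}) = 2
G(32) = mex({0, 2, 3, 4, 5, 6, 7, 9, 11}) = 1
G(33) = mex({0, 1, 2, 3, 4, 5, 6, 7, 9, 12}) = 8
G(34) = mex({0, 1, 2, 3, 4, 5, 7, 8, 11, 12}) = 6
G(35) = mex({0, 1, 2, 3, 4, 5, 6, 8, 9, 10, 11}) = 7
G(36) = mex({0, 1, 2, 3, 5, 6, 7, 9, 10}) = 4
G(37) = mex({0, 2, 3, 4, 6, 7, 9, 10, 11, 12}) = 1
G(38) = mex({0, 1, 3, 4, 5, 6, 7, 9, 10, 11, 12}) = 2
G(39) = mex({0, 1, 2, 4, 5, 6, 7, 9, 10, 12, 14}) = 3
G(40) = mex({0, 2, 3, 4, 6, 7, 11, 12, 14}) = 1
G(41) = mex({0, 1, 2, 3, 5, 6, 7, 9, 10, 11, 12}) = 4
G(42) = mex({0, 1, 2, 3, 4, 5, 6, 9, 10}) = 7
G(43) = mex({0, 1, 3, 4, 5, 7, 9, 10, 12, 15}) = 2
G(44) = mex({0, 2, 3, 4, 5, 6, 7, 9, 10, 12, 15}) = 1
G(45) = mex({0, 1, 2, 3, 4, 5, 6, 7, 9, 10, 12, 14}) = 8
G(46) = mex({0, 1, 3, 4, 5, 7, 8, 11, 12, 14}) = 2
G(47) = mex({0, 1, 2, 3, 4, 5, 6, 8, 9, 10, 11, 12}) = 7
G(48) = mex({0, 1, 2, 3, 5, 6, 7, 9, 10}) = 4
G(49) = mex({0, 2, 3, 4, 6, 7, 9, 10, 11, 12, 15}) = 1
G(50) = mex({0, 1, 4, 5, 6, 7, 9, 11, 12, 14, 15}) = 2
G(51) = mex({0, 1, 2, 3, 4, 5, 6, 7, 9, 12, 14, 15}) = 8
G(52) = mex({0, 2, 3, 4, 5, 6, 7, 8, 11, 12, 15}) = 1
G(53) = mex({0, 1, 2, 3, 5, 6, 7, 8, 9, 10, 11, 12}) = 4
G(54) = mex({0, 1, 2, 3, 4, 5, 6, 9, 10}) = 7
G(55) = mex({0, 1, 3, 4, 5, 7, 9, 10, 11, 12}) = 2
G(56) = mex({0, 2, 3, 4, 5, 6, 7, 9, 10, 11, 12, 13, 14}) = 1
G(57) = mex({0, 1, 2, 3, 5, 6, 7, 9, 10, 12, 13, 14, 15}) = 4
G(58) = mex({0, 1, 3, 4, 5, 7, 11, 12, 14, 15}) = 2
Therefore G(58) = 2.

2


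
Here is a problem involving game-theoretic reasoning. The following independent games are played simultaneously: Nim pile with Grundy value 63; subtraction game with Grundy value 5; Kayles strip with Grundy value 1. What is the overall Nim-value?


By the Sprague-Grundy theorem, the Grundy value of a sum of games is the XOR of individual Grundy values.
Nim pile: Grundy value = 63. Running XOR: 0 XOR 63 = 63
subtraction game: Grundy value = 5. Running XOR: 63 XOR 5 = 58
Kayles strip: Grundy value = 1. Running XOR: 58 XOR 1 = 59
The combined Grundy value is 59.

59


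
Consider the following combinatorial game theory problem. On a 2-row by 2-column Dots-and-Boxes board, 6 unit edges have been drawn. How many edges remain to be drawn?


Grid: 2 x 2 boxes, i.e. 3 rows and 3 columns of dots.
Horizontal edges: (rows + 1) * cols = 3 * 2 = 6
Vertical edges: rows * (cols + 1) = 2 * 3 = 6
Total edges: 6 + 6 = 12
Edges drawn: 6
Remaining: 12 - 6 = 6

6


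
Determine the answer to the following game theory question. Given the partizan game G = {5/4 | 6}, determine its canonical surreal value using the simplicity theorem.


Left options: {5/4}, max = 5/4
Right options: {6}, min = 6
All options are numbers and max(Left) < min(Right), so by the simplicity theorem the value is the simplest (earliest-born) number strictly between 5/4 and 6.
Integers 2 through 5 all lie strictly between 5/4 and 6.
Among integers, the simplest (lowest birthday = smallest |n|; 0 is born on day 0, +-n on day n) is 2.
No non-integer in the interval can be simpler: if x is a non-integer in the interval, then floor(x) or ceil(x) also lies in the interval (the interval contains an integer), and both are proper prefixes of x's sign expansion, i.e. born earlier. So the game value is 2.
Game value = 2

2


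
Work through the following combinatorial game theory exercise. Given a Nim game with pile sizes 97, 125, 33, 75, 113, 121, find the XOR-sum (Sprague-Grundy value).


We need the XOR (exclusive or) of all pile sizes.
After XOR-ing pile 1 (size 97): 0 XOR 97 = 97
After XOR-ing pile 2 (size 125): 97 XOR 125 = 28
After XOR-ing pile 3 (size 33): 28 XOR 33 = 61
After XOR-ing pile 4 (size 75): 61 XOR 75 = 118
After XOR-ing pile 5 (size 113): 118 XOR 113 = 7
After XOR-ing pile 6 (size 121): 7 XOR 121 = 126
The Nim-value of this position is 126.

126


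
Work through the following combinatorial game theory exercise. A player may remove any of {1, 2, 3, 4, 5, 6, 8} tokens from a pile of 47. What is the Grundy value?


The subtraction set is S = {1, 2, 3, 4, 5, 6, 8}.
G(k) = mex{ G(k - s) : s in S, s <= k }. We compute iteratively: G(0) = 0.
G(1) = mex({0}) = 1
G(2) = mex({0, 1}) = 2
G(3) = mex({0, 1, 2}) = 3
G(4) = mex({0, 1, 2, 3}) = 4
G(5) = mex({0, 1, 2, 3, 4}) = 5
G(6) = mex({0, 1, 2, 3, 4, 5}) = 6
G(7) = mex({1, 2, 3, 4, 5, 6}) = 0
G(8) = mex({0, 2, 3, 4, 5, 6}) = 1
G(9) = mex({0, 1, 3, 4, 5, 6}) = 2
G(10) = mex({0, 1, 2, 4, 5, 6}) = 3
G(11) = mex({0, 1, 2, 3, 5, 6}) = 4
G(12) = mex({0, 1, 2, 3, 4, 6}) = 5
G(13) = mex({0, 1, 2, 3, 4, 5}) = 6
G(14) = mex({1, 2, 3, 4, 5, 6}) = 0
Observe that G(7)..G(14) = 0, 1, 2, 3, 4, 5, 6, 0 repeats G(0)..G(7) = 0, 1, 2, 3, 4, 5, 6, 0.
For k >= max(S) = 8, G(k) is determined by the previous 8 values G(k-8)..G(k-1); a window of 8 consecutive values has recurred shifted by 7, so by induction G(k + 7) = G(k) for all k >= 0: the sequence is periodic from the start with period 7.
One period: G(0..6) = 0, 1, 2, 3, 4, 5, 6.
47 mod 7 = 5, so G(47) = G(5) = 5.

5


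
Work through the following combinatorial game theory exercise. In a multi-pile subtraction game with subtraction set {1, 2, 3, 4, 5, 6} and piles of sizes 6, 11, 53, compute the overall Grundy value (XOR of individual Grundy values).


Subtraction set: {1, 2, 3, 4, 5, 6}
For this subtraction set, G(n) = n mod 7 (period = max + 1 = 7).
Pile 1 (size 6): G(6) = 6 mod 7 = 6
Pile 2 (size 11): G(11) = 11 mod 7 = 4
Pile 3 (size 53): G(53) = 53 mod 7 = 4
Total Grundy value = XOR of all: 6 XOR 4 XOR 4 = 6

6


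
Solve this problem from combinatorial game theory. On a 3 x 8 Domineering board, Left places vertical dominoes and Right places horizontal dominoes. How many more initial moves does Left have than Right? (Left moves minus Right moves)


Board is 3 x 8 (rows x cols).
Left (vertical) placements: (rows-1) * cols = 2 * 8 = 16
Right (horizontal) placements: rows * (cols-1) = 3 * 7 = 21
Advantage = Left - Right = 16 - 21 = -5

-5


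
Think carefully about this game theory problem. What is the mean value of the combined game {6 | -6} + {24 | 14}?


G1 = {6 | -6}, G2 = {24 | 14}
Each is a switch {a | b} with numbers a > b; its mean value is (a + b)/2, and mean value is additive over game sums: m(G1 + G2) = m(G1) + m(G2).
Mean of G1 = (6 + (-6))/2 = 0/2 = 0
Mean of G2 = (24 + (14))/2 = 38/2 = 19
Mean of G1 + G2 = 0 + 19 = 19

19


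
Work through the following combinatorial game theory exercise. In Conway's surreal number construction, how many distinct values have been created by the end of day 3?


Day 0: {|} = 0 is born. Count = 1.
Day n: the number of surreal numbers born by day n is 2^(n+1) - 1.
By day 0: 2^1 - 1 = 1
By day 1: 2^2 - 1 = 3
By day 2: 2^3 - 1 = 7
By day 3: 2^4 - 1 = 15
By day 3: 15 surreal numbers.

15


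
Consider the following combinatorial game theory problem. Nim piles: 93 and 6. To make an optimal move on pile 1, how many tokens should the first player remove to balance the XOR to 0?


Piles: 93 and 6
Current XOR: 93 XOR 6 = 91 (non-zero, so this is an N-position).
To make the XOR zero, we need to find a move that balances the piles.
For pile 1 (size 93): target = 93 XOR 91 = 6
We reduce pile 1 from 93 to 6.
Tokens removed: 93 - 6 = 87
Verification: 6 XOR 6 = 0

87


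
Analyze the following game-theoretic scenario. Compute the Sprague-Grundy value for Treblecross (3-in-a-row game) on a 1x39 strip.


Treblecross: place X on empty cells; 3-in-a-row wins.
Playing within two cells of an existing X lets the opponent win at once, so sensible play treats the cells i-2..i+2 around each X as dead. The player left with no safe cell loses, so this is a normal-play take-away game on strips of safe cells.
Placing X at cell i (0-indexed) of a strip of k safe cells leaves independent strips of sizes max(0, i-2) and max(0, k-i-3). Hence G(k) = mex{ G(max(0,i-2)) XOR G(max(0,k-i-3)) : 0 <= i < k }, with G(0) = 0.
G(1): splits (0,0):0^0=0 -> mex({0}) = 1
G(2): splits (0,0):0^0=0 -> mex({0}) = 1
G(3): splits (0,0):0^0=0 -> mex({0}) = 1
G(4): splits (0,1):0^1=1 (0,0):0^0=0 -> mex({0, 1}) = 2
G(5): splits (0,2):0^1=1 (0,1):0^1=1 (0,0):0^0=0 -> mex({0, 1}) = 2
G(6) = mex({1}) = 0
G(7) = mex({0, 1, 2}) = 3
G(8) = mex({0, 1, 2}) = 3
G(9) = mex({0, 2}) = 1
G(10) = mex({0, 2, 3}) = 1
G(11) = mex({0, 3}) = 1
G(12) = mex({1, 3}) = 0
G(13) = mex({0, 1, 2, 3}) = 4
G(14) = mex({0, 1, 2}) = 3
G(15) = mex({0, 1, 2}) = 3
G(16) = mex({0, 1, 2, 4}) = 3
G(17) = mex({0, 1, 3, 4}) = 2
G(18) = mex({0, 1, 3, 4}) = 2
G(19) = mex({0, 1, 3, 5}) = 2
G(20) = mex({0, 1, 2, 3, 5}) = 4
G(21) = mex({0, 1, 2, 3, 5}) = 4
G(22) = mex({1, 2, 6}) = 0
G(23) = mex({0, 1, 2, 3, 4, 6}) = 5
G(24) = mex({0, 1, 2, 3, 4}) = 5
G(25) = mex({0, 1, 3, 4, 7}) = 2
G(26) = mex({0, 1, 3, 4, 5, 7}) = 2
G(27) = mex({0, 1, 3, 5}) = 2
G(28) = mex({0, 1, 2, 5}) = 3
G(29) = mex({0, 1, 2, 4, 5, 6}) = 3
G(30) = mex({1, 2, 4, 6}) = 0
G(31) = mex({0, 1, 2, 3, 4, 6}) = 5
G(32) = mex({1, 2, 3, 4, 7}) = 0
G(33) = mex({0, 3, 7}) = 1
G(34) = mex({0, 2, 3, 5, 7}) = 1
G(35) = mex({0, 2, 3, 5, 6}) = 1
G(36) = mex({0, 1, 2, 5, 6}) = 3
G(37) = mex({0, 1, 2, 4, 5, 6}) = 3
G(38) = mex({0, 1, 2, 4}) = 3
G(39) = mex({0, 1, 2, 3, 4, 7}) = 5
Therefore G(39) = 5.

5
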